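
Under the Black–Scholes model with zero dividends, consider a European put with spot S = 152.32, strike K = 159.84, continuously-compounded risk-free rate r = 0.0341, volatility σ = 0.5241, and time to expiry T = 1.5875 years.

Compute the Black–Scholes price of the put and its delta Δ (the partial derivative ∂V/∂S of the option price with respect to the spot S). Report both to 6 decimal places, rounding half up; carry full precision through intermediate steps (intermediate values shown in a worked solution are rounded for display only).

price = 38.843226
Δ = -0.367239

σ√T = 0.5241·√1.5875 = 0.660345
d₁ = (ln(S/K) + (r+σ²/2)T) / (σ√T) = (ln(152.32/159.84) + (0.0341+0.5241²/2)·1.5875) / 0.660345 = (-0.048190 + 0.272162) / 0.660345 = 0.339174
d₂ = d₁ − σ√T = 0.339174 − 0.660345 = -0.321171
e^{−rT} = e^{−0.0341·1.5875} = 0.947305
N(−d₁) = 0.367239,  N(−d₂) = 0.625960
Put price V = K·e^{−rT}·N(−d₂) − S·N(−d₁) = 94.781122 − 55.937896 = 38.843226
Δ = −N(−d₁) = -0.367239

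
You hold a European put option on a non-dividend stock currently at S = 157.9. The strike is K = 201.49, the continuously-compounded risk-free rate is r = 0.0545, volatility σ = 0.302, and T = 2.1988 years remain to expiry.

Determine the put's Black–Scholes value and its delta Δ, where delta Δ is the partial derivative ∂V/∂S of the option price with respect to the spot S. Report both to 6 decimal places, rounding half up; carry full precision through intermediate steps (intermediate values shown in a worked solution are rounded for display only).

σ√T = 0.302·√2.1988 = 0.447816
d₁ = (ln(S/K) + (r+σ²/2)T) / (σ√T) = (ln(157.9/201.49) + (0.0545+0.302²/2)·2.1988) / 0.447816 = (-0.243778 + 0.220104) / 0.447816 = -0.052864
d₂ = d₁ − σ√T = -0.052864 − 0.447816 = -0.500681
e^{−rT} = e^{−0.0545·2.1988} = 0.887067
N(−d₁) = 0.521080,  N(−d₂) = 0.691702
Put price V = K·e^{−rT}·N(−d₂) − S·N(−d₁) = 123.631477 − 82.278539 = 41.352938
Δ = −N(−d₁) = -0.521080

price = 41.352938
Δ = -0.521080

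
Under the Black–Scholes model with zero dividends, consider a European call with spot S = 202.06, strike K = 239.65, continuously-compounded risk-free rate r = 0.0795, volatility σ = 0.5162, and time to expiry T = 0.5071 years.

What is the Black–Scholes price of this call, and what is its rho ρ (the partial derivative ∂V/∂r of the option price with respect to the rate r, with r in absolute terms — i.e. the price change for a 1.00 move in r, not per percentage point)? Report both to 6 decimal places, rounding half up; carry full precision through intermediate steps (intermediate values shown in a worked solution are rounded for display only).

price = 19.389727
ρ = 34.456716

σ√T = 0.5162·√0.5071 = 0.367591
d₁ = (ln(S/K) + (r+σ²/2)T) / (σ√T) = (ln(202.06/239.65) + (0.0795+0.5162²/2)·0.5071) / 0.367591 = (-0.170615 + 0.107876) / 0.367591 = -0.170676
d₂ = d₁ − σ√T = -0.170676 − 0.367591 = -0.538267
e^{−rT} = e^{−0.0795·0.5071} = 0.960487
N(d₁) = 0.432239,  N(d₂) = 0.295196
Call price V = S·N(d₁) − K·e^{−rT}·N(d₂) = 87.338290 − 67.948563 = 19.389727
ρ = K·T·e^{−rT}·N(d₂) = 34.456716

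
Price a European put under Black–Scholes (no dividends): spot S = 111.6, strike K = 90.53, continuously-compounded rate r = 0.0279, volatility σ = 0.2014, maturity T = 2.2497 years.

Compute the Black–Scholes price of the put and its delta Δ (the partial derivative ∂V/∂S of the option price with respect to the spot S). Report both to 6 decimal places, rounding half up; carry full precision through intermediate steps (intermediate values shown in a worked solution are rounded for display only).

price = 2.932230
Δ = -0.146518

σ√T = 0.2014·√2.2497 = 0.302080
d₁ = (ln(S/K) + (r+σ²/2)T) / (σ√T) = (ln(111.6/90.53) + (0.0279+0.2014²/2)·2.2497) / 0.302080 = (0.209240 + 0.108393) / 0.302080 = 1.051485
d₂ = d₁ − σ√T = 1.051485 − 0.302080 = 0.749405
e^{−rT} = e^{−0.0279·2.2497} = 0.939163
N(−d₁) = 0.146518,  N(−d₂) = 0.226806
Put price V = K·e^{−rT}·N(−d₂) − S·N(−d₁) = 19.283627 − 16.351397 = 2.932230
Δ = −N(−d₁) = -0.146518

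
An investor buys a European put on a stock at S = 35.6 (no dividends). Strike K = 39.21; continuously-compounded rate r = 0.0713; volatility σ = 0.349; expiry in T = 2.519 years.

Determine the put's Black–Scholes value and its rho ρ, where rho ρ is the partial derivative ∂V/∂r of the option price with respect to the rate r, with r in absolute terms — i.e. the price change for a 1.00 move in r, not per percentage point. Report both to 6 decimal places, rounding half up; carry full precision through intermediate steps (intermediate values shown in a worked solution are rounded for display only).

price = 6.121386
ρ = -45.439011

σ√T = 0.349·√2.519 = 0.553910
d₁ = (ln(S/K) + (r+σ²/2)T) / (σ√T) = (ln(35.6/39.21) + (0.0713+0.349²/2)·2.519) / 0.553910 = (-0.096586 + 0.333013) / 0.553910 = 0.426832
d₂ = d₁ − σ√T = 0.426832 − 0.553910 = -0.127078
e^{−rT} = e^{−0.0713·2.519} = 0.835600
N(−d₁) = 0.334751,  N(−d₂) = 0.550561
Put price V = K·e^{−rT}·N(−d₂) − S·N(−d₁) = 18.038512 − 11.917125 = 6.121386
ρ = −K·T·e^{−rT}·N(−d₂) = -45.439011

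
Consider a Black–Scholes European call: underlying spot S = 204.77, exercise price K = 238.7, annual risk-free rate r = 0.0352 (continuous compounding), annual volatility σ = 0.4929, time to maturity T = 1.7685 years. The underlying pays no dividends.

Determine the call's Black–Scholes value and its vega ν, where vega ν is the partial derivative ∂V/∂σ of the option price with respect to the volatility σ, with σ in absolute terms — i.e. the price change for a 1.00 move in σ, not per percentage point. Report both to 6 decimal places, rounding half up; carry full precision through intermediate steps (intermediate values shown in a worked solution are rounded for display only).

price = 45.861709
ν = 106.718084

σ√T = 0.4929·√1.7685 = 0.655483
d₁ = (ln(S/K) + (r+σ²/2)T) / (σ√T) = (ln(204.77/238.7) + (0.0352+0.4929²/2)·1.7685) / 0.655483 = (-0.153320 + 0.277080) / 0.655483 = 0.188807
d₂ = d₁ − σ√T = 0.188807 − 0.655483 = -0.466676
e^{−rT} = e^{−0.0352·1.7685} = 0.939647
N(d₁) = 0.574878,  N(d₂) = 0.320366
Call price V = S·N(d₁) − K·e^{−rT}·N(d₂) = 117.717785 − 71.856076 = 45.861709
φ(d₁) = (1/√(2π))·e^{−d₁²/2} = 0.391894
ν = S·φ(d₁)·√T = 106.718084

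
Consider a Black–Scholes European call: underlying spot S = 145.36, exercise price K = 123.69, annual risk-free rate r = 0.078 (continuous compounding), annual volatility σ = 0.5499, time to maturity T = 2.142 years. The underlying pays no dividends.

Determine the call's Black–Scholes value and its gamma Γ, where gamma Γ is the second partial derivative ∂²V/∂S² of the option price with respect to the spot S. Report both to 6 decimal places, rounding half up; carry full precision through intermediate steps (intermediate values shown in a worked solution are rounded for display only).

price = 62.438187
Γ = 0.002455

σ√T = 0.5499·√2.142 = 0.804810
d₁ = (ln(S/K) + (r+σ²/2)T) / (σ√T) = (ln(145.36/123.69) + (0.078+0.5499²/2)·2.142) / 0.804810 = (0.161435 + 0.490936) / 0.804810 = 0.810590
d₂ = d₁ − σ√T = 0.810590 − 0.804810 = 0.005779
e^{−rT} = e^{−0.078·2.142} = 0.846135
N(d₁) = 0.791199,  N(d₂) = 0.502306
Call price V = S·N(d₁) − K·e^{−rT}·N(d₂) = 115.008728 − 52.570540 = 62.438187
φ(d₁) = (1/√(2π))·e^{−d₁²/2} = 0.287232
Γ = φ(d₁) / (S·σ·√T) = 0.002455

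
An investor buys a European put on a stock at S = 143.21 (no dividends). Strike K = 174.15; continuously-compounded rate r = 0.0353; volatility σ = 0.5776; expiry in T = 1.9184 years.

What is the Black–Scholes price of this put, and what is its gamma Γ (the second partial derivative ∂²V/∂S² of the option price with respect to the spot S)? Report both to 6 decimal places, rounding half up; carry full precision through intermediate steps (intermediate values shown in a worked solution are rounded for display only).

price = 57.895293
Γ = 0.003383

σ√T = 0.5776·√1.9184 = 0.800012
d₁ = (ln(S/K) + (r+σ²/2)T) / (σ√T) = (ln(143.21/174.15) + (0.0353+0.5776²/2)·1.9184) / 0.800012 = (-0.195605 + 0.387730) / 0.800012 = 0.240152
d₂ = d₁ − σ√T = 0.240152 − 0.800012 = -0.559860
e^{−rT} = e^{−0.0353·1.9184} = 0.934523
N(−d₁) = 0.405106,  N(−d₂) = 0.712213
Put price V = K·e^{−rT}·N(−d₂) − S·N(−d₁) = 115.910553 − 58.015261 = 57.895293
φ(d₁) = (1/√(2π))·e^{−d₁²/2} = 0.387602
Γ = φ(d₁) / (S·σ·√T) = 0.003383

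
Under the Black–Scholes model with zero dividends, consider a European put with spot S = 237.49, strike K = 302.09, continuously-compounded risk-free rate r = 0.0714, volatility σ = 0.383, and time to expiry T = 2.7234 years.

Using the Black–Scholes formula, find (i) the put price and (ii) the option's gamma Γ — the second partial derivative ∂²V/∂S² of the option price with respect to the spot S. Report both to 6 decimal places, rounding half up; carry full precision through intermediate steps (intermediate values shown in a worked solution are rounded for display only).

σ√T = 0.383·√2.7234 = 0.632054
d₁ = (ln(S/K) + (r+σ²/2)T) / (σ√T) = (ln(237.49/302.09) + (0.0714+0.383²/2)·2.7234) / 0.632054 = (-0.240599 + 0.394197) / 0.632054 = 0.243013
d₂ = d₁ − σ√T = 0.243013 − 0.632054 = -0.389041
e^{−rT} = e^{−0.0714·2.7234} = 0.823287
N(−d₁) = 0.403998,  N(−d₂) = 0.651377
Put price V = K·e^{−rT}·N(−d₂) − S·N(−d₁) = 162.001840 − 95.945368 = 66.056472
φ(d₁) = (1/√(2π))·e^{−d₁²/2} = 0.387335
Γ = φ(d₁) / (S·σ·√T) = 0.002580

price = 66.056472
Γ = 0.002580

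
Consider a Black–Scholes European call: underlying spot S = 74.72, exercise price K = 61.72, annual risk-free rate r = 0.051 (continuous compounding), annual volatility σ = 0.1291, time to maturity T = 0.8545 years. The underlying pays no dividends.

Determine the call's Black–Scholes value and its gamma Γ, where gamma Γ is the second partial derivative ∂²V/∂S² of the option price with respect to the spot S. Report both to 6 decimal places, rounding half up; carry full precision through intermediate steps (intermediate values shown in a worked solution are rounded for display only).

σ√T = 0.1291·√0.8545 = 0.119339
d₁ = (ln(S/K) + (r+σ²/2)T) / (σ√T) = (ln(74.72/61.72) + (0.051+0.1291²/2)·0.8545) / 0.119339 = (0.191140 + 0.050700) / 0.119339 = 2.026498
d₂ = d₁ − σ√T = 2.026498 − 0.119339 = 1.907159
e^{−rT} = e^{−0.051·0.8545} = 0.957356
N(d₁) = 0.978643,  N(d₂) = 0.971750
Call price V = S·N(d₁) − K·e^{−rT}·N(d₂) = 73.124213 − 57.418802 = 15.705411
φ(d₁) = (1/√(2π))·e^{−d₁²/2} = 0.051186
Γ = φ(d₁) / (S·σ·√T) = 0.005740

price = 15.705411
Γ = 0.005740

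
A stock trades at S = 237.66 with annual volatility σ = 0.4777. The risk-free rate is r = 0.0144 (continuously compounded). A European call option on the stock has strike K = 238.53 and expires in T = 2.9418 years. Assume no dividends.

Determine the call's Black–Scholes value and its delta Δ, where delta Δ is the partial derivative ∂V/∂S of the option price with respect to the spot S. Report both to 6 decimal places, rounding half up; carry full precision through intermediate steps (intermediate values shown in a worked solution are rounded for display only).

σ√T = 0.4777·√2.9418 = 0.819336
d₁ = (ln(S/K) + (r+σ²/2)T) / (σ√T) = (ln(237.66/238.53) + (0.0144+0.4777²/2)·2.9418) / 0.819336 = (-0.003654 + 0.378017) / 0.819336 = 0.456911
d₂ = d₁ − σ√T = 0.456911 − 0.819336 = -0.362425
e^{−rT} = e^{−0.0144·2.9418} = 0.958523
N(d₁) = 0.676132,  N(d₂) = 0.358517
Call price V = S·N(d₁) − K·e^{−rT}·N(d₂) = 160.689634 − 81.970128 = 78.719507
Δ = N(d₁) = 0.676132

price = 78.719507
Δ = 0.676132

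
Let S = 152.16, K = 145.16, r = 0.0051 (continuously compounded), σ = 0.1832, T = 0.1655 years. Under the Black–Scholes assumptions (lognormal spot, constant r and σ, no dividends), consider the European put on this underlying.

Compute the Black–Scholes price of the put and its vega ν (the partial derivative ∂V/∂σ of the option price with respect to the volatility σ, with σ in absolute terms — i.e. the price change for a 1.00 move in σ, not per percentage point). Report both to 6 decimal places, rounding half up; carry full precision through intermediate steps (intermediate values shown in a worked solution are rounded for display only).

σ√T = 0.1832·√0.1655 = 0.074529
d₁ = (ln(S/K) + (r+σ²/2)T) / (σ√T) = (ln(152.16/145.16) + (0.0051+0.1832²/2)·0.1655) / 0.074529 = (0.047096 + 0.003621) / 0.074529 = 0.680506
d₂ = d₁ − σ√T = 0.680506 − 0.074529 = 0.605977
e^{−rT} = e^{−0.0051·0.1655} = 0.999156
N(−d₁) = 0.248092,  N(−d₂) = 0.272265
Put price V = K·e^{−rT}·N(−d₂) − S·N(−d₁) = 39.488634 − 37.749684 = 1.738950
φ(d₁) = (1/√(2π))·e^{−d₁²/2} = 0.316484
ν = S·φ(d₁)·√T = 19.590755

price = 1.738950
ν = 19.590755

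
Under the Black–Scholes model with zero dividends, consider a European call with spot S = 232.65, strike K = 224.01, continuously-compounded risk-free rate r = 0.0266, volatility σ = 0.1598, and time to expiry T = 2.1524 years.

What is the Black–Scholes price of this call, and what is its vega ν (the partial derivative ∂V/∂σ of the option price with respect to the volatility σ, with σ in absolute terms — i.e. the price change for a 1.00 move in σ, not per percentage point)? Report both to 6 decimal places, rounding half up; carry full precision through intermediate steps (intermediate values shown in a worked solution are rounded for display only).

price = 32.950553
ν = 118.771229

σ√T = 0.1598·√2.1524 = 0.234444
d₁ = (ln(S/K) + (r+σ²/2)T) / (σ√T) = (ln(232.65/224.01) + (0.0266+0.1598²/2)·2.1524) / 0.234444 = (0.037844 + 0.084736) / 0.234444 = 0.522856
d₂ = d₁ − σ√T = 0.522856 − 0.234444 = 0.288412
e^{−rT} = e^{−0.0266·2.1524} = 0.944354
N(d₁) = 0.699463,  N(d₂) = 0.613484
Call price V = S·N(d₁) − K·e^{−rT}·N(d₂) = 162.730013 − 129.779460 = 32.950553
φ(d₁) = (1/√(2π))·e^{−d₁²/2} = 0.347974
ν = S·φ(d₁)·√T = 118.771229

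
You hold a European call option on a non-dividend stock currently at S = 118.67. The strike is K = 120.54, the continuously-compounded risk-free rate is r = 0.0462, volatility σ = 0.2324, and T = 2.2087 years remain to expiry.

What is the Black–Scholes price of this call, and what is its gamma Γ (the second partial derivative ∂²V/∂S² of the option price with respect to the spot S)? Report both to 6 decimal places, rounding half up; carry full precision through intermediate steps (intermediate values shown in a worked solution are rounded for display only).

σ√T = 0.2324·√2.2087 = 0.345386
d₁ = (ln(S/K) + (r+σ²/2)T) / (σ√T) = (ln(118.67/120.54) + (0.0462+0.2324²/2)·2.2087) / 0.345386 = (-0.015635 + 0.161688) / 0.345386 = 0.422868
d₂ = d₁ − σ√T = 0.422868 − 0.345386 = 0.077482
e^{−rT} = e^{−0.0462·2.2087} = 0.902992
N(d₁) = 0.663804,  N(d₂) = 0.530880
Call price V = S·N(d₁) − K·e^{−rT}·N(d₂) = 78.773633 − 57.784481 = 20.989152
φ(d₁) = (1/√(2π))·e^{−d₁²/2} = 0.364822
Γ = φ(d₁) / (S·σ·√T) = 0.008901

price = 20.989152
Γ = 0.008901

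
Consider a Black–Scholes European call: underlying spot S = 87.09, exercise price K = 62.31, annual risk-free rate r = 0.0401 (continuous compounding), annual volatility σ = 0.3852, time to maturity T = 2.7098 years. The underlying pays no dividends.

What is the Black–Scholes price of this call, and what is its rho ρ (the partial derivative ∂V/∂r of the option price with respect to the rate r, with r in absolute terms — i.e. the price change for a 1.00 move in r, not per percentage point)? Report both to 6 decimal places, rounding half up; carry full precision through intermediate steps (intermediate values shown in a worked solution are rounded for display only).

price = 37.346795
ρ = 98.283267

σ√T = 0.3852·√2.7098 = 0.634096
d₁ = (ln(S/K) + (r+σ²/2)T) / (σ√T) = (ln(87.09/62.31) + (0.0401+0.3852²/2)·2.7098) / 0.634096 = (0.334820 + 0.309702) / 0.634096 = 1.016442
d₂ = d₁ − σ√T = 1.016442 − 0.634096 = 0.382347
e^{−rT} = e^{−0.0401·2.7098} = 0.897033
N(d₁) = 0.845291,  N(d₂) = 0.648898
Call price V = S·N(d₁) − K·e^{−rT}·N(d₂) = 73.616360 − 36.269565 = 37.346795
ρ = K·T·e^{−rT}·N(d₂) = 98.283267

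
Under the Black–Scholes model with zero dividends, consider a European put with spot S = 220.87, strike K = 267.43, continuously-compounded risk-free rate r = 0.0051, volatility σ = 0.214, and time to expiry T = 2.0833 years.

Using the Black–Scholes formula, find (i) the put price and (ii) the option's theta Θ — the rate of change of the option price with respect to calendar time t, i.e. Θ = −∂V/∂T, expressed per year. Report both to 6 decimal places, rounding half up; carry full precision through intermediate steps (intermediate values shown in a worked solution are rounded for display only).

price = 56.559216
Θ = -4.914877

σ√T = 0.214·√2.0833 = 0.308880
d₁ = (ln(S/K) + (r+σ²/2)T) / (σ√T) = (ln(220.87/267.43) + (0.0051+0.214²/2)·2.0833) / 0.308880 = (-0.191284 + 0.058328) / 0.308880 = -0.430443
d₂ = d₁ − σ√T = -0.430443 − 0.308880 = -0.739323
e^{−rT} = e^{−0.0051·2.0833} = 0.989431
N(−d₁) = 0.666563,  N(−d₂) = 0.770145
Put price V = K·e^{−rT}·N(−d₂) − S·N(−d₁) = 203.783081 − 147.223866 = 56.559216
φ(d₁) = (1/√(2π))·e^{−d₁²/2} = 0.363644
Θ = −S·φ(d₁)·σ/(2√T) + r·K·e^{−rT}·N(−d₂) = −5.954171 + 1.039294 = -4.914877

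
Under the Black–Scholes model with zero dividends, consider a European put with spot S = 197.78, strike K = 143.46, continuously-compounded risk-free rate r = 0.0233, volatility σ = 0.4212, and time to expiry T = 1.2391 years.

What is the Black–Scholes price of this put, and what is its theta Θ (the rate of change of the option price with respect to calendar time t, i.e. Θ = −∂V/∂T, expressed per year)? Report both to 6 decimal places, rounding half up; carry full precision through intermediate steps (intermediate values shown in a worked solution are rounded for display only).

price = 10.112421
Θ = -8.239193

σ√T = 0.4212·√1.2391 = 0.468858
d₁ = (ln(S/K) + (r+σ²/2)T) / (σ√T) = (ln(197.78/143.46) + (0.0233+0.4212²/2)·1.2391) / 0.468858 = (0.321099 + 0.138785) / 0.468858 = 0.980860
d₂ = d₁ − σ√T = 0.980860 − 0.468858 = 0.512001
e^{−rT} = e^{−0.0233·1.2391} = 0.971542
N(−d₁) = 0.163331,  N(−d₂) = 0.304325
Put price V = K·e^{−rT}·N(−d₂) − S·N(−d₁) = 42.416024 − 32.303603 = 10.112421
φ(d₁) = (1/√(2π))·e^{−d₁²/2} = 0.246602
Θ = −S·φ(d₁)·σ/(2√T) + r·K·e^{−rT}·N(−d₂) = −9.227486 + 0.988293 = -8.239193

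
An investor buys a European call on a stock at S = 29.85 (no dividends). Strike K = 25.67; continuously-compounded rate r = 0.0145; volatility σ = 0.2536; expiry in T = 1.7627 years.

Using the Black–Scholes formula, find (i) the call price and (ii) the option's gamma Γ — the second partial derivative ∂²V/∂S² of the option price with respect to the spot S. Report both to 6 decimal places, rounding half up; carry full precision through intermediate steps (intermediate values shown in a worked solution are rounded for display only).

σ√T = 0.2536·√1.7627 = 0.336696
d₁ = (ln(S/K) + (r+σ²/2)T) / (σ√T) = (ln(29.85/25.67) + (0.0145+0.2536²/2)·1.7627) / 0.336696 = (0.150862 + 0.082241) / 0.336696 = 0.692325
d₂ = d₁ − σ√T = 0.692325 − 0.336696 = 0.355628
e^{−rT} = e^{−0.0145·1.7627} = 0.974765
N(d₁) = 0.755633,  N(d₂) = 0.638941
Call price V = S·N(d₁) − K·e^{−rT}·N(d₂) = 22.555653 − 15.987704 = 6.567949
φ(d₁) = (1/√(2π))·e^{−d₁²/2} = 0.313927
Γ = φ(d₁) / (S·σ·√T) = 0.031235

price = 6.567949
Γ = 0.031235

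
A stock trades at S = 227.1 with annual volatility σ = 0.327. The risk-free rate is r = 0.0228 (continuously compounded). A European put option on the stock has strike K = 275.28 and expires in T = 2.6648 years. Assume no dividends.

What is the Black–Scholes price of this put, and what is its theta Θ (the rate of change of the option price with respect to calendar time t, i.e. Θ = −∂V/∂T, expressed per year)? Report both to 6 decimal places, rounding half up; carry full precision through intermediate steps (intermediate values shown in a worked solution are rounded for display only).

price = 68.641462
Θ = -4.960368

σ√T = 0.327·√2.6648 = 0.533802
d₁ = (ln(S/K) + (r+σ²/2)T) / (σ√T) = (ln(227.1/275.28) + (0.0228+0.327²/2)·2.6648) / 0.533802 = (-0.192398 + 0.203230) / 0.533802 = 0.020291
d₂ = d₁ − σ√T = 0.020291 − 0.533802 = -0.513511
e^{−rT} = e^{−0.0228·2.6648} = 0.941051
N(−d₁) = 0.491906,  N(−d₂) = 0.696203
Put price V = K·e^{−rT}·N(−d₂) − S·N(−d₁) = 180.353235 − 111.711774 = 68.641462
φ(d₁) = (1/√(2π))·e^{−d₁²/2} = 0.398860
Θ = −S·φ(d₁)·σ/(2√T) + r·K·e^{−rT}·N(−d₂) = −9.072422 + 4.112054 = -4.960368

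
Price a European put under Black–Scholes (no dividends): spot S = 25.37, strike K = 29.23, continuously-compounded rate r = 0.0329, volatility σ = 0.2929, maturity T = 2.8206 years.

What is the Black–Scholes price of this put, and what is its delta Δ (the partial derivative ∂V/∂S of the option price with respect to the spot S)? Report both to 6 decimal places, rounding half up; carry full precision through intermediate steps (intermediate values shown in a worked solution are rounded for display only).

σ√T = 0.2929·√2.8206 = 0.491915
d₁ = (ln(S/K) + (r+σ²/2)T) / (σ√T) = (ln(25.37/29.23) + (0.0329+0.2929²/2)·2.8206) / 0.491915 = (-0.141628 + 0.213788) / 0.491915 = 0.146691
d₂ = d₁ − σ√T = 0.146691 − 0.491915 = -0.345224
e^{−rT} = e^{−0.0329·2.8206} = 0.911378
N(−d₁) = 0.441688,  N(−d₂) = 0.635037
Put price V = K·e^{−rT}·N(−d₂) − S·N(−d₁) = 16.917111 − 11.205619 = 5.711492
Δ = −N(−d₁) = -0.441688

price = 5.711492
Δ = -0.441688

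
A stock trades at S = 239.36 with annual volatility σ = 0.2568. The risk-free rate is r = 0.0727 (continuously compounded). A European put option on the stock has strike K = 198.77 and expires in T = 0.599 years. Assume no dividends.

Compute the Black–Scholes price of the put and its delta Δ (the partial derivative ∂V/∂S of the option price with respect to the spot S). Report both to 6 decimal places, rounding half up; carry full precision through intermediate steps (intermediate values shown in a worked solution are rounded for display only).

σ√T = 0.2568·√0.599 = 0.198751
d₁ = (ln(S/K) + (r+σ²/2)T) / (σ√T) = (ln(239.36/198.77) + (0.0727+0.2568²/2)·0.599) / 0.198751 = (0.185820 + 0.063298) / 0.198751 = 1.253423
d₂ = d₁ − σ√T = 1.253423 − 0.198751 = 1.054672
e^{−rT} = e^{−0.0727·0.599} = 0.957387
N(−d₁) = 0.105026,  N(−d₂) = 0.145788
Put price V = K·e^{−rT}·N(−d₂) − S·N(−d₁) = 27.743369 − 25.139010 = 2.604359
Δ = −N(−d₁) = -0.105026

price = 2.604359
Δ = -0.105026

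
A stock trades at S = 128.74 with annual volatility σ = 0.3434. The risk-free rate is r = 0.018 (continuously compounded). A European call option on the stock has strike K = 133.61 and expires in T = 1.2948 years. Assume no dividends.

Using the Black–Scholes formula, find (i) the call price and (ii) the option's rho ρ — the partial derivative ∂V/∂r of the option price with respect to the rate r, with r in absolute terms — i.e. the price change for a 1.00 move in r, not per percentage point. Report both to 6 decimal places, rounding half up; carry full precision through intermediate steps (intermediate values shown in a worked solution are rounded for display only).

σ√T = 0.3434·√1.2948 = 0.390752
d₁ = (ln(S/K) + (r+σ²/2)T) / (σ√T) = (ln(128.74/133.61) + (0.018+0.3434²/2)·1.2948) / 0.390752 = (-0.037130 + 0.099650) / 0.390752 = 0.159999
d₂ = d₁ − σ√T = 0.159999 − 0.390752 = -0.230754
e^{−rT} = e^{−0.018·1.2948} = 0.976963
N(d₁) = 0.563559,  N(d₂) = 0.408753
Call price V = S·N(d₁) − K·e^{−rT}·N(d₂) = 72.552579 − 53.355373 = 19.197206
ρ = K·T·e^{−rT}·N(d₂) = 69.084537

price = 19.197206
ρ = 69.084537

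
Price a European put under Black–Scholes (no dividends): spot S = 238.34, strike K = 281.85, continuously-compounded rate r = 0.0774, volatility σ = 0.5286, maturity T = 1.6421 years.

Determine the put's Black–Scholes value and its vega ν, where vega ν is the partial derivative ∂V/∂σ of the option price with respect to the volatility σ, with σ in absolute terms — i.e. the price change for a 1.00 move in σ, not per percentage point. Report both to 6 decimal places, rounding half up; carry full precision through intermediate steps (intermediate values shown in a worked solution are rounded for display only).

σ√T = 0.5286·√1.6421 = 0.677372
d₁ = (ln(S/K) + (r+σ²/2)T) / (σ√T) = (ln(238.34/281.85) + (0.0774+0.5286²/2)·1.6421) / 0.677372 = (-0.167677 + 0.356515) / 0.677372 = 0.278780
d₂ = d₁ − σ√T = 0.278780 − 0.677372 = -0.398591
e^{−rT} = e^{−0.0774·1.6421} = 0.880647
N(−d₁) = 0.390207,  N(−d₂) = 0.654903
Put price V = K·e^{−rT}·N(−d₂) − S·N(−d₁) = 162.553634 − 93.001866 = 69.551768
φ(d₁) = (1/√(2π))·e^{−d₁²/2} = 0.383737
ν = S·φ(d₁)·√T = 117.200766

price = 69.551768
ν = 117.200766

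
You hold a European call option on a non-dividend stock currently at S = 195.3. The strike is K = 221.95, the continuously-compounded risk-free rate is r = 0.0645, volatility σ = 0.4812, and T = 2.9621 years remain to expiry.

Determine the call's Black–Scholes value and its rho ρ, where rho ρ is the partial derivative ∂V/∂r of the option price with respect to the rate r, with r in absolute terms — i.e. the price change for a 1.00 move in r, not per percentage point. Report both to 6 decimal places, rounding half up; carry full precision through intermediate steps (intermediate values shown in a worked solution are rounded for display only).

price = 66.951454
ρ = 199.718666

σ√T = 0.4812·√2.9621 = 0.828181
d₁ = (ln(S/K) + (r+σ²/2)T) / (σ√T) = (ln(195.3/221.95) + (0.0645+0.4812²/2)·2.9621) / 0.828181 = (-0.127915 + 0.533998) / 0.828181 = 0.490330
d₂ = d₁ − σ√T = 0.490330 − 0.828181 = -0.337851
e^{−rT} = e^{−0.0645·2.9621} = 0.826087
N(d₁) = 0.688050,  N(d₂) = 0.367738
Call price V = S·N(d₁) − K·e^{−rT}·N(d₂) = 134.376142 − 67.424687 = 66.951454
ρ = K·T·e^{−rT}·N(d₂) = 199.718666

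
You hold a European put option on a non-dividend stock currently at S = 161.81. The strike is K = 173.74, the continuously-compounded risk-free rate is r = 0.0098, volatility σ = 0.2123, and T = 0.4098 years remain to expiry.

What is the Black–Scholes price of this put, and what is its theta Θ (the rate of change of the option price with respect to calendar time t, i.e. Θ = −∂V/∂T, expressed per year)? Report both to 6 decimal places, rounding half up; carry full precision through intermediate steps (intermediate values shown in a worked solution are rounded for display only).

price = 15.769571
Θ = -8.566942

σ√T = 0.2123·√0.4098 = 0.135905
d₁ = (ln(S/K) + (r+σ²/2)T) / (σ√T) = (ln(161.81/173.74) + (0.0098+0.2123²/2)·0.4098) / 0.135905 = (-0.071137 + 0.013251) / 0.135905 = -0.425929
d₂ = d₁ − σ√T = -0.425929 − 0.135905 = -0.561834
e^{−rT} = e^{−0.0098·0.4098} = 0.995992
N(−d₁) = 0.664920,  N(−d₂) = 0.712886
Put price V = K·e^{−rT}·N(−d₂) − S·N(−d₁) = 123.360319 − 107.590748 = 15.769571
φ(d₁) = (1/√(2π))·e^{−d₁²/2} = 0.364348
Θ = −S·φ(d₁)·σ/(2√T) + r·K·e^{−rT}·N(−d₂) = −9.775873 + 1.208931 = -8.566942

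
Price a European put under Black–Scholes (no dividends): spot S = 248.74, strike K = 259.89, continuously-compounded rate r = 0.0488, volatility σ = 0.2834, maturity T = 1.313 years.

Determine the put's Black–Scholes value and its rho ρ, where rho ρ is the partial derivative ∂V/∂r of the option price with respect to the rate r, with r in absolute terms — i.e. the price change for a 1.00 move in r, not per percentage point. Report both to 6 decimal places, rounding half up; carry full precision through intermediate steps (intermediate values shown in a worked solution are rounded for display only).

σ√T = 0.2834·√1.313 = 0.324737
d₁ = (ln(S/K) + (r+σ²/2)T) / (σ√T) = (ln(248.74/259.89) + (0.0488+0.2834²/2)·1.313) / 0.324737 = (-0.043850 + 0.116802) / 0.324737 = 0.224647
d₂ = d₁ − σ√T = 0.224647 − 0.324737 = -0.100090
e^{−rT} = e^{−0.0488·1.313} = 0.937935
N(−d₁) = 0.411127,  N(−d₂) = 0.539864
Put price V = K·e^{−rT}·N(−d₂) − S·N(−d₁) = 131.597162 − 102.263715 = 29.333447
ρ = −K·T·e^{−rT}·N(−d₂) = -172.787073

price = 29.333447
ρ = -172.787073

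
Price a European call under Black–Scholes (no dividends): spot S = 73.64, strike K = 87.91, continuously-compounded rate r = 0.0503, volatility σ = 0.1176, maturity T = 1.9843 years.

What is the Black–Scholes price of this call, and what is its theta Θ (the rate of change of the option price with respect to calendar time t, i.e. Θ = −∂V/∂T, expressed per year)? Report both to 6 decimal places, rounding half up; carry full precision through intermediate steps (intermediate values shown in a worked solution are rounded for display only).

σ√T = 0.1176·√1.9843 = 0.165657
d₁ = (ln(S/K) + (r+σ²/2)T) / (σ√T) = (ln(73.64/87.91) + (0.0503+0.1176²/2)·1.9843) / 0.165657 = (-0.177125 + 0.113531) / 0.165657 = -0.383887
d₂ = d₁ − σ√T = -0.383887 − 0.165657 = -0.549544
e^{−rT} = e^{−0.0503·1.9843} = 0.905009
N(d₁) = 0.350531,  N(d₂) = 0.291316
Call price V = S·N(d₁) − K·e^{−rT}·N(d₂) = 25.813114 − 23.176910 = 2.636204
φ(d₁) = (1/√(2π))·e^{−d₁²/2} = 0.370603
Θ = −S·φ(d₁)·σ/(2√T) − r·K·e^{−rT}·N(d₂) = −1.139191 − 1.165799 = -2.304990

price = 2.636204
Θ = -2.304990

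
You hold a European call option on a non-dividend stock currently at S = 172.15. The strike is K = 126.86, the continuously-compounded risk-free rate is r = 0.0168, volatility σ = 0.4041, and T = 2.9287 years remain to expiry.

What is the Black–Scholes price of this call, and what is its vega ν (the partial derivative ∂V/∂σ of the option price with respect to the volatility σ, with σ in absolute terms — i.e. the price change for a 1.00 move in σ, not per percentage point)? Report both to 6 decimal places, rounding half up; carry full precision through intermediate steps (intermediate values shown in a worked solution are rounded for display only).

price = 70.136819
ν = 81.313283

σ√T = 0.4041·√2.9287 = 0.691554
d₁ = (ln(S/K) + (r+σ²/2)T) / (σ√T) = (ln(172.15/126.86) + (0.0168+0.4041²/2)·2.9287) / 0.691554 = (0.305282 + 0.288326) / 0.691554 = 0.858368
d₂ = d₁ − σ√T = 0.858368 − 0.691554 = 0.166813
e^{−rT} = e^{−0.0168·2.9287} = 0.951989
N(d₁) = 0.804655,  N(d₂) = 0.566242
Call price V = S·N(d₁) − K·e^{−rT}·N(d₂) = 138.521407 − 68.384588 = 70.136819
φ(d₁) = (1/√(2π))·e^{−d₁²/2} = 0.276005
ν = S·φ(d₁)·√T = 81.313283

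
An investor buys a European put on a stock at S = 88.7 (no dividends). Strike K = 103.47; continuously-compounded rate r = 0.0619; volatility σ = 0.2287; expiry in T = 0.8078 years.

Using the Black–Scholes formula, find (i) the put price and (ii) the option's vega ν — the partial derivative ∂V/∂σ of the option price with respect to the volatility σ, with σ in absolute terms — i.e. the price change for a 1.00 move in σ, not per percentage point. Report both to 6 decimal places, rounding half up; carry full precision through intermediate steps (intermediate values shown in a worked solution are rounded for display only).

σ√T = 0.2287·√0.8078 = 0.205550
d₁ = (ln(S/K) + (r+σ²/2)T) / (σ√T) = (ln(88.7/103.47) + (0.0619+0.2287²/2)·0.8078) / 0.205550 = (-0.154022 + 0.071128) / 0.205550 = -0.403276
d₂ = d₁ − σ√T = -0.403276 − 0.205550 = -0.608827
e^{−rT} = e^{−0.0619·0.8078} = 0.951227
N(−d₁) = 0.656627,  N(−d₂) = 0.728680
Put price V = K·e^{−rT}·N(−d₂) − S·N(−d₁) = 71.719214 − 58.242858 = 13.476355
φ(d₁) = (1/√(2π))·e^{−d₁²/2} = 0.367786
ν = S·φ(d₁)·√T = 29.320447

price = 13.476355
ν = 29.320447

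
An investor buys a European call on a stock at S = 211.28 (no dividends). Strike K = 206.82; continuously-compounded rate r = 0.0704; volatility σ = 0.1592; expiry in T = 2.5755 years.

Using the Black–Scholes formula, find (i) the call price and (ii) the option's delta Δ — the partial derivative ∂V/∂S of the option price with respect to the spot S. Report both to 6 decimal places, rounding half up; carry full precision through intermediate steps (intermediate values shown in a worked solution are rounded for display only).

price = 44.662334
Δ = 0.821456

σ√T = 0.1592·√2.5755 = 0.255490
d₁ = (ln(S/K) + (r+σ²/2)T) / (σ√T) = (ln(211.28/206.82) + (0.0704+0.1592²/2)·2.5755) / 0.255490 = (0.021335 + 0.213953) / 0.255490 = 0.920929
d₂ = d₁ − σ√T = 0.920929 − 0.255490 = 0.665439
e^{−rT} = e^{−0.0704·2.5755} = 0.834172
N(d₁) = 0.821456,  N(d₂) = 0.747115
Call price V = S·N(d₁) − K·e^{−rT}·N(d₂) = 173.557291 − 128.894957 = 44.662334
Δ = N(d₁) = 0.821456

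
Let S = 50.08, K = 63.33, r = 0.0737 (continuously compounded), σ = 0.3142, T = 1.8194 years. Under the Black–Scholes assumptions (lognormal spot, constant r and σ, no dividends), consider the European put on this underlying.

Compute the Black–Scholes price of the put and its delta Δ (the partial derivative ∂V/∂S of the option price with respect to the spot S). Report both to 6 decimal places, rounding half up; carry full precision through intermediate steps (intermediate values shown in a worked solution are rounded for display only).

σ√T = 0.3142·√1.8194 = 0.423809
d₁ = (ln(S/K) + (r+σ²/2)T) / (σ√T) = (ln(50.08/63.33) + (0.0737+0.3142²/2)·1.8194) / 0.423809 = (-0.234737 + 0.223897) / 0.423809 = -0.025579
d₂ = d₁ − σ√T = -0.025579 − 0.423809 = -0.449388
e^{−rT} = e^{−0.0737·1.8194} = 0.874512
N(−d₁) = 0.510203,  N(−d₂) = 0.673424
Put price V = K·e^{−rT}·N(−d₂) − S·N(−d₁) = 37.296123 − 25.550986 = 11.745138
Δ = −N(−d₁) = -0.510203

price = 11.745138
Δ = -0.510203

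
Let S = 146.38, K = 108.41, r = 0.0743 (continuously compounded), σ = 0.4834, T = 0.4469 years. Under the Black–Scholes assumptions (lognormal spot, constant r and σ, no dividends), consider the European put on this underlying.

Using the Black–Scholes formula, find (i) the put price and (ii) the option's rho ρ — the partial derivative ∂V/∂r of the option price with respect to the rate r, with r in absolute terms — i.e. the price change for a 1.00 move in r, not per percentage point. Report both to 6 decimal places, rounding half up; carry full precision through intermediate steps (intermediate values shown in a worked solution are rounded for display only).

σ√T = 0.4834·√0.4469 = 0.323156
d₁ = (ln(S/K) + (r+σ²/2)T) / (σ√T) = (ln(146.38/108.41) + (0.0743+0.4834²/2)·0.4469) / 0.323156 = (0.300286 + 0.085419) / 0.323156 = 1.193558
d₂ = d₁ − σ√T = 1.193558 − 0.323156 = 0.870402
e^{−rT} = e^{−0.0743·0.4469} = 0.967341
N(−d₁) = 0.116325,  N(−d₂) = 0.192040
Put price V = K·e^{−rT}·N(−d₂) − S·N(−d₁) = 20.139145 − 17.027716 = 3.111428
ρ = −K·T·e^{−rT}·N(−d₂) = -9.000184

price = 3.111428
ρ = -9.000184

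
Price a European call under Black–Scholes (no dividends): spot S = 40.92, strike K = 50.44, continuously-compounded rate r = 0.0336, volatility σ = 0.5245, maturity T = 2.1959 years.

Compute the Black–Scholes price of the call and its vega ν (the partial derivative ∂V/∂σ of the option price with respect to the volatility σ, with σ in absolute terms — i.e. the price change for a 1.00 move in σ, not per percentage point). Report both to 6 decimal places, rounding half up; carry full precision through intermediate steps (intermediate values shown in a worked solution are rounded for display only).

price = 10.497340
ν = 23.641085

σ√T = 0.5245·√2.1959 = 0.777234
d₁ = (ln(S/K) + (r+σ²/2)T) / (σ√T) = (ln(40.92/50.44) + (0.0336+0.5245²/2)·2.1959) / 0.777234 = (-0.209166 + 0.375829) / 0.777234 = 0.214431
d₂ = d₁ − σ√T = 0.214431 − 0.777234 = -0.562803
e^{−rT} = e^{−0.0336·2.1959} = 0.928874
N(d₁) = 0.584894,  N(d₂) = 0.286785
Call price V = S·N(d₁) − K·e^{−rT}·N(d₂) = 23.933882 − 13.436543 = 10.497340
φ(d₁) = (1/√(2π))·e^{−d₁²/2} = 0.389875
ν = S·φ(d₁)·√T = 23.641085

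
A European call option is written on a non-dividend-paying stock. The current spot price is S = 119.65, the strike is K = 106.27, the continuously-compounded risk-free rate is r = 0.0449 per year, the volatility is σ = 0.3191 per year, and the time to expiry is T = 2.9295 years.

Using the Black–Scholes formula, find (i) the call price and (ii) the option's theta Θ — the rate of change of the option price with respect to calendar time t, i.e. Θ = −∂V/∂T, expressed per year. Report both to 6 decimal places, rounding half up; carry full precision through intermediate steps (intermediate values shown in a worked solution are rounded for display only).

σ√T = 0.3191·√2.9295 = 0.546165
d₁ = (ln(S/K) + (r+σ²/2)T) / (σ√T) = (ln(119.65/106.27) + (0.0449+0.3191²/2)·2.9295) / 0.546165 = (0.118588 + 0.280682) / 0.546165 = 0.731044
d₂ = d₁ − σ√T = 0.731044 − 0.546165 = 0.184879
e^{−rT} = e^{−0.0449·2.9295} = 0.876749
N(d₁) = 0.767624,  N(d₂) = 0.573338
Call price V = S·N(d₁) − K·e^{−rT}·N(d₂) = 91.846186 − 53.419122 = 38.427064
φ(d₁) = (1/√(2π))·e^{−d₁²/2} = 0.305394
Θ = −S·φ(d₁)·σ/(2√T) − r·K·e^{−rT}·N(d₂) = −3.406230 − 2.398519 = -5.804748

price = 38.427064
Θ = -5.804748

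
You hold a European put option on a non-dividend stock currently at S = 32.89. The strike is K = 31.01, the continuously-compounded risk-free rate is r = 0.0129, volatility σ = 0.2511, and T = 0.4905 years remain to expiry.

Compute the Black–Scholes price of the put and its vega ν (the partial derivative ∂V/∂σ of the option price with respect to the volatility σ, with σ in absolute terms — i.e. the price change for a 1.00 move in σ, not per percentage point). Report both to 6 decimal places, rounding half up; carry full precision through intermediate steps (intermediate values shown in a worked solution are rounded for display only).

σ√T = 0.2511·√0.4905 = 0.175860
d₁ = (ln(S/K) + (r+σ²/2)T) / (σ√T) = (ln(32.89/31.01) + (0.0129+0.2511²/2)·0.4905) / 0.175860 = (0.058859 + 0.021791) / 0.175860 = 0.458603
d₂ = d₁ − σ√T = 0.458603 − 0.175860 = 0.282743
e^{−rT} = e^{−0.0129·0.4905} = 0.993693
N(−d₁) = 0.323260,  N(−d₂) = 0.388687
Put price V = K·e^{−rT}·N(−d₂) − S·N(−d₁) = 11.977158 − 10.632015 = 1.345143
φ(d₁) = (1/√(2π))·e^{−d₁²/2} = 0.359121
ν = S·φ(d₁)·√T = 8.272254

price = 1.345143
ν = 8.272254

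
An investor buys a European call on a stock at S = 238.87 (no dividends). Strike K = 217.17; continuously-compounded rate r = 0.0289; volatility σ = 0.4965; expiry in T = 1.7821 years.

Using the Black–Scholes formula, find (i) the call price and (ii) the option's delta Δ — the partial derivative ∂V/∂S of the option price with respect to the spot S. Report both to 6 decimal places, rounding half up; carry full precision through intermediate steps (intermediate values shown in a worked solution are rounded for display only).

σ√T = 0.4965·√1.7821 = 0.662804
d₁ = (ln(S/K) + (r+σ²/2)T) / (σ√T) = (ln(238.87/217.17) + (0.0289+0.4965²/2)·1.7821) / 0.662804 = (0.095239 + 0.271157) / 0.662804 = 0.552797
d₂ = d₁ − σ√T = 0.552797 − 0.662804 = -0.110007
e^{−rT} = e^{−0.0289·1.7821} = 0.949801
N(d₁) = 0.709799,  N(d₂) = 0.456202
Call price V = S·N(d₁) − K·e^{−rT}·N(d₂) = 169.549666 − 94.100003 = 75.449663
Δ = N(d₁) = 0.709799

price = 75.449663
Δ = 0.709799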